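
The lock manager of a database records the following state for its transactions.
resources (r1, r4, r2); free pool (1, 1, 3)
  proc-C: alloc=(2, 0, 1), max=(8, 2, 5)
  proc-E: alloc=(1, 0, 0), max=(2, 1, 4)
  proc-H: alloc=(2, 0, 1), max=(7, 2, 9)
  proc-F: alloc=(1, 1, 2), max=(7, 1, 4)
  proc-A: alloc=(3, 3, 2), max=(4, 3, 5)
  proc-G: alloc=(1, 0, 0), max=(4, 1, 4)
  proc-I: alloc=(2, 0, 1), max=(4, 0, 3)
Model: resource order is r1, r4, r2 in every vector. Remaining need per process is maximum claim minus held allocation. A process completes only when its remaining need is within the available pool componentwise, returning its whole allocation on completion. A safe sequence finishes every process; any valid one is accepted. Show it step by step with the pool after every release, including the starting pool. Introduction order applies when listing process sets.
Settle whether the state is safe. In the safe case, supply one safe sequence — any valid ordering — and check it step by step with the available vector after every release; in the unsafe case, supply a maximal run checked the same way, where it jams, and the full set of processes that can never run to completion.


SAFE, for example via the order proc-A, proc-I, proc-E, proc-C, proc-F, proc-G, proc-H.
Key observation: the order's first zero-slack moment is proc-A ((1, 0, 3) needed, (1, 1, 3) free — a requested resource with nothing to spare).
Check, step by step:
  pool = (1, 1, 3)
  proc-A: need (1, 0, 3) fits (1, 1, 3); releases (3, 3, 2), pool now (4, 4, 5)
  proc-I: need (2, 0, 2) fits (4, 4, 5); releases (2, 0, 1), pool now (6, 4, 6)
  proc-E: need (1, 1, 4) fits (6, 4, 6); releases (1, 0, 0), pool now (7, 4, 6)
  proc-C: need (6, 2, 4) fits (7, 4, 6); releases (2, 0, 1), pool now (9, 4, 7)
  proc-F: need (6, 0, 2) fits (9, 4, 7); releases (1, 1, 2), pool now (10, 5, 9)
  proc-G: need (3, 1, 4) fits (10, 5, 9); releases (1, 0, 0), pool now (11, 5, 9)
  proc-H: need (5, 2, 8) fits (11, 5, 9); releases (2, 0, 1), pool now (13, 5, 10)


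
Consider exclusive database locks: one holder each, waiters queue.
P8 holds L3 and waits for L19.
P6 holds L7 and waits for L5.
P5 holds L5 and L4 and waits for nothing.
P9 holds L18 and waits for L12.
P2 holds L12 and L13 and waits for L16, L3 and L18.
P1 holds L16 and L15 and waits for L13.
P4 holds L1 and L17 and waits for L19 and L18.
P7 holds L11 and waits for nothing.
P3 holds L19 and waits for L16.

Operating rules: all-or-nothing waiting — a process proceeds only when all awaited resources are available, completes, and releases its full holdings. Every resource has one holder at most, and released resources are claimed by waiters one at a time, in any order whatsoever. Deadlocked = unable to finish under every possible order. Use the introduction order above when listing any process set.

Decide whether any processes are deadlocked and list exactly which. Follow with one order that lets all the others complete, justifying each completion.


Deadlocked: P8, P9, P2, P1, P4 and P3.
Key observation: the loop P8 -> P3 -> P1 -> P2 -> P8 blocks itself forever; P9 is caught in further circular waits and P4 waits into the deadlock from upstream.
One completion order for the rest: P5, P6, P7.
Check, step by step:
  P5: no waits; runs immediately, freeing L5 and L4
  P6 waits on L5 — all released -> runs and releases L7
  P7: no waits; runs immediately, freeing L11


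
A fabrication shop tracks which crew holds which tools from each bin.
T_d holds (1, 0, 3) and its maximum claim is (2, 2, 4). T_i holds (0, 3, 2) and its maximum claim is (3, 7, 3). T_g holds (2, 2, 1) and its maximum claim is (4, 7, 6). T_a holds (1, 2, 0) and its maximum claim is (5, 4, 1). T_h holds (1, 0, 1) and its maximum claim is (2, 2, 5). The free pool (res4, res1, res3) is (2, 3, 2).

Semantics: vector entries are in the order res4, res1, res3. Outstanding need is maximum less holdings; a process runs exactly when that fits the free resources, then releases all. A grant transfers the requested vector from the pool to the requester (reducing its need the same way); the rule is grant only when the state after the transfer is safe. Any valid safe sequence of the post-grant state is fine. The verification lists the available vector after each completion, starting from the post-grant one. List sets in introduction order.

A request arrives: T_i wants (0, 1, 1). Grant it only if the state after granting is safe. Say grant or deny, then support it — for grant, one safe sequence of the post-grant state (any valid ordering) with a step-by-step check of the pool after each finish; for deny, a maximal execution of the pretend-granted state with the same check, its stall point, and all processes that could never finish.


GRANT — the state after the grant stays safe, e.g. via T_d, T_h, T_a, T_i, T_g.
Key observation: (2, 2, 1) free after granting still covers T_d first, and each release covers the next.
Verifying the post-grant state step by step:
  pool = (2, 2, 1)
  T_d: need (1, 2, 1) fits (2, 2, 1); releases (1, 0, 3), pool now (3, 2, 4)
  T_h: need (1, 2, 4) fits (3, 2, 4); releases (1, 0, 1), pool now (4, 2, 5)
  T_a: need (4, 2, 1) fits (4, 2, 5); releases (1, 2, 0), pool now (5, 4, 5)
  T_i: need (3, 3, 0) fits (5, 4, 5); releases (0, 4, 3), pool now (5, 8, 8)
  T_g: need (2, 5, 5) fits (5, 8, 8); releases (2, 2, 1), pool now (7, 10, 9)


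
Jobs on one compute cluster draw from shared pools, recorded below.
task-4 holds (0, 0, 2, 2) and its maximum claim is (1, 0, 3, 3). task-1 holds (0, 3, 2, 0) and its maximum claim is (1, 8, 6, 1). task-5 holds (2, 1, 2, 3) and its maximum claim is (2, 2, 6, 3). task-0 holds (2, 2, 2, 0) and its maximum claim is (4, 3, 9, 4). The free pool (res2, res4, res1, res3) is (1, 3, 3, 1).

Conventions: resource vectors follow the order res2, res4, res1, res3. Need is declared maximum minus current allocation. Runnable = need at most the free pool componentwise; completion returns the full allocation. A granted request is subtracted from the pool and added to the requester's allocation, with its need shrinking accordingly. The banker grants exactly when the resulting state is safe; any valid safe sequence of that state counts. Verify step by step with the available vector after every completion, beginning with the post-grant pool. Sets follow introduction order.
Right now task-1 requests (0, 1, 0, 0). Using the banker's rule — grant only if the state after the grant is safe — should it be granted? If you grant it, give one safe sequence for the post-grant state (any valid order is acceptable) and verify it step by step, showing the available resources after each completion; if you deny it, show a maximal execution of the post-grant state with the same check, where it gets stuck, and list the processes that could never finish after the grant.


GRANT. The post-grant state is safe; one safe sequence: task-4, task-5, task-0, task-1.
Key observation: (1, 2, 3, 1) free after granting still covers task-4 first, and each release covers the next.
Step-by-step check of the post-grant state:
  pool = (1, 2, 3, 1)
  run task-4 (needs (1, 0, 1, 1), free (1, 2, 3, 1)); after release of (0, 0, 2, 2) the pool is (1, 2, 5, 3)
  run task-5 (needs (0, 1, 4, 0), free (1, 2, 5, 3)); after release of (2, 1, 2, 3) the pool is (3, 3, 7, 6)
  run task-0 (needs (2, 1, 7, 4), free (3, 3, 7, 6)); after release of (2, 2, 2, 0) the pool is (5, 5, 9, 6)
  run task-1 (needs (1, 4, 4, 1), free (5, 5, 9, 6)); after release of (0, 4, 2, 0) the pool is (5, 9, 11, 6)


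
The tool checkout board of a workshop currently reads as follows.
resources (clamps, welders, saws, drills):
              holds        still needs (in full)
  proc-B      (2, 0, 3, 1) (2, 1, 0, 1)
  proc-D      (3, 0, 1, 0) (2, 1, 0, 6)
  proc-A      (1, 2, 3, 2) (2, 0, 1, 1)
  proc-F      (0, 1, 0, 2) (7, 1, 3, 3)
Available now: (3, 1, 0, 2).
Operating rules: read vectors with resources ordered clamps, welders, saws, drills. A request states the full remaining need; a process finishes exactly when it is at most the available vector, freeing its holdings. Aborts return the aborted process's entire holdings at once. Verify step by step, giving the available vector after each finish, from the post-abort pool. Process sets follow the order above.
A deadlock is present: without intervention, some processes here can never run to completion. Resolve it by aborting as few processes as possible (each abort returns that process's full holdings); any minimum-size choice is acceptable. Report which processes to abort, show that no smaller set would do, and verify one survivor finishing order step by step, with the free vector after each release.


Minimum abort set: proc-D.
Key observation: proc-F had no path to completion before; after the abort of proc-D ((3, 0, 1, 0) returned), step 3 is where it fits.
No smaller set exists: with zero aborts the deadlock remains.
The survivors complete as proc-B, proc-A, proc-F. Verifying each step (starting from the post-abort pool):
  pool = (6, 1, 1, 2)
  proc-B: need (2, 1, 0, 1) fits (6, 1, 1, 2); releases (2, 0, 3, 1), pool now (8, 1, 4, 3)
  proc-A: need (2, 0, 1, 1) fits (8, 1, 4, 3); releases (1, 2, 3, 2), pool now (9, 3, 7, 5)
  proc-F: need (7, 1, 3, 3) fits (9, 3, 7, 5); releases (0, 1, 0, 2), pool now (9, 4, 7, 7)


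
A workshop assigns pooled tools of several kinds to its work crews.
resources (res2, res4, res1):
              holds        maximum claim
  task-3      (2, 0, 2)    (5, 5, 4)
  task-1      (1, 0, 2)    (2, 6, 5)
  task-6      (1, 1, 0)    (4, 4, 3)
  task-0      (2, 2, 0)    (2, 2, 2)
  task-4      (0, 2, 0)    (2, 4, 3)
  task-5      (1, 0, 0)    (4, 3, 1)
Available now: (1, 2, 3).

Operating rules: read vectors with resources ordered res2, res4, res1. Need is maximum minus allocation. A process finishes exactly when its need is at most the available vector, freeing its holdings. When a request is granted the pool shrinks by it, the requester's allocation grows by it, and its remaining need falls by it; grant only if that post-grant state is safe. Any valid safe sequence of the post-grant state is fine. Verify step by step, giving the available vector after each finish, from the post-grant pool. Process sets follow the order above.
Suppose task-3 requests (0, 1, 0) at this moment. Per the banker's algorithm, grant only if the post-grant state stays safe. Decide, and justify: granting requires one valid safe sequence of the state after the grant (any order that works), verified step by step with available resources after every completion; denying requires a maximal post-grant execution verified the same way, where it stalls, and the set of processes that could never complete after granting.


GRANT: granting preserves safety; a valid post-grant sequence is task-0, task-4, task-6, task-1, task-5, task-3.
Key observation: after the grant the pool drops to (1, 1, 3), which still lets task-0 finish first and unwind the rest.
Check on the post-grant state, step by step:
  pool = (1, 1, 3)
  task-0: need (0, 0, 2) fits (1, 1, 3); releases (2, 2, 0), pool now (3, 3, 3)
  task-4: need (2, 2, 3) fits (3, 3, 3); releases (0, 2, 0), pool now (3, 5, 3)
  task-6: need (3, 3, 3) fits (3, 5, 3); releases (1, 1, 0), pool now (4, 6, 3)
  task-1: need (1, 6, 3) fits (4, 6, 3); releases (1, 0, 2), pool now (5, 6, 5)
  task-5: need (3, 3, 1) fits (5, 6, 5); releases (1, 0, 0), pool now (6, 6, 5)
  task-3: need (3, 4, 2) fits (6, 6, 5); releases (2, 1, 2), pool now (8, 7, 7)


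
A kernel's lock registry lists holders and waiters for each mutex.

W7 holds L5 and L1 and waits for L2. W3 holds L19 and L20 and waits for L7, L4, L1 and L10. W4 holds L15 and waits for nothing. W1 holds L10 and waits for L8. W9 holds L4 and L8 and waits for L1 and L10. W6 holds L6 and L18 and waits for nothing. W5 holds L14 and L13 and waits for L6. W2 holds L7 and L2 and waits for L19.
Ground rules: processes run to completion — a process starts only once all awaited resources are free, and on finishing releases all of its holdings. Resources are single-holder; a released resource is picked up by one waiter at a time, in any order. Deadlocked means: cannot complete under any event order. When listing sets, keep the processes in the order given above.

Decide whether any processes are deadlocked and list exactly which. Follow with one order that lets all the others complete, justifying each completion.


Deadlocked set: W7, W3, W1, W9 and W2.
Key observation: W7 -> W2 -> W3 -> W7 is a circular wait — nothing in it can go first; W1 and W9 are caught in further circular waits.
A valid finishing order for the others: W6, W5, W4.
Verifying each step:
  W6 waits on nothing -> runs at once and releases L6 and L18
  W5: everything it awaited (L6) is free; runs, freeing L14 and L13
  W4 waits on nothing -> runs at once and releases L15


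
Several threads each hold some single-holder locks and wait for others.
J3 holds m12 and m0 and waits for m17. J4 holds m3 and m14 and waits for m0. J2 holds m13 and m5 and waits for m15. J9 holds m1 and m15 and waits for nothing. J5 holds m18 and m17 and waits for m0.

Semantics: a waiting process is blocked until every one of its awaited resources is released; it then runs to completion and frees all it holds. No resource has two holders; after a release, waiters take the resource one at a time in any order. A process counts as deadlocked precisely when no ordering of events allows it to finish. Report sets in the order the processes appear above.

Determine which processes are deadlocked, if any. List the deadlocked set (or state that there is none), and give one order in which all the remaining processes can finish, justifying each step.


Deadlocked set: J3, J4 and J5.
Key observation: the loop J3 -> J5 -> J3 blocks itself forever; J4 waits into the deadlock from upstream.
One completion order for the rest: J9, J2.
Walking it through:
  J9 waits on nothing -> runs at once and releases m1 and m15
  run J2 (all its waits — m15 — are resolved); releases m13 and m5


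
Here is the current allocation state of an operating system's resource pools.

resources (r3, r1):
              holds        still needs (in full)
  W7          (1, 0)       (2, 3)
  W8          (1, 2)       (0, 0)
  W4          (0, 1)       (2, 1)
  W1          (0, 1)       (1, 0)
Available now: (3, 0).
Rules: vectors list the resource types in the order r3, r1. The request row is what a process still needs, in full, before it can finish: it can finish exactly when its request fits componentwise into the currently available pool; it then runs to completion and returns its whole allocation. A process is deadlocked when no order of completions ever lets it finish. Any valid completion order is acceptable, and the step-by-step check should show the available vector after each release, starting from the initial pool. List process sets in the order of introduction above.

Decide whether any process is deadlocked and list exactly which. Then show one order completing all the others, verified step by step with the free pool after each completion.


The deadlocked set is empty.
Key observation: W8 can run right away; the returned allocation unlocks the remaining processes in turn.
The rest can finish in the order W8, W1, W7, W4. Step-by-step check:
  pool = (3, 0)
  run W8 (needs (0, 0), free (3, 0)); after release of (1, 2) the pool is (4, 2)
  run W1 (needs (1, 0), free (4, 2)); after release of (0, 1) the pool is (4, 3)
  run W7 (needs (2, 3), free (4, 3)); after release of (1, 0) the pool is (5, 3)
  run W4 (needs (2, 1), free (5, 3)); after release of (0, 1) the pool is (5, 4)


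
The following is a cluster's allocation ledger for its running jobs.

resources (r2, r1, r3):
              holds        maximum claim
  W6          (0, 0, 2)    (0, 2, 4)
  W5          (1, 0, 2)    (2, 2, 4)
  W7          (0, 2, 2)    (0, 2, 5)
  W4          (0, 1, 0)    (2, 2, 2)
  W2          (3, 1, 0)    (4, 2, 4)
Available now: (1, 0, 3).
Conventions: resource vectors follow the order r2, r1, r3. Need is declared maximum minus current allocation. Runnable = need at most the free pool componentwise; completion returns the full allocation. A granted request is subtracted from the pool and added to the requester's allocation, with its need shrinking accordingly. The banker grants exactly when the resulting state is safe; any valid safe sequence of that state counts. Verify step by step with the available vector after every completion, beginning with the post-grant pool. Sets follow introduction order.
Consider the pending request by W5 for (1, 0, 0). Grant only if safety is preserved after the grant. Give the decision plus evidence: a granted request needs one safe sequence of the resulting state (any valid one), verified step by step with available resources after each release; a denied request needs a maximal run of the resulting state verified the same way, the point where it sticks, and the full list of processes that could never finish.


GRANT — the state after the grant stays safe, e.g. via W7, W6, W5, W2, W4.
Key observation: after the grant the pool drops to (0, 0, 3), which still lets W7 finish first and unwind the rest.
Check on the post-grant state, step by step:
  pool = (0, 0, 3)
  W7: need (0, 0, 3) fits (0, 0, 3); releases (0, 2, 2), pool now (0, 2, 5)
  W6: need (0, 2, 2) fits (0, 2, 5); releases (0, 0, 2), pool now (0, 2, 7)
  W5: need (0, 2, 2) fits (0, 2, 7); releases (2, 0, 2), pool now (2, 2, 9)
  W2: need (1, 1, 4) fits (2, 2, 9); releases (3, 1, 0), pool now (5, 3, 9)
  W4: need (2, 1, 2) fits (5, 3, 9); releases (0, 1, 0), pool now (5, 4, 9)


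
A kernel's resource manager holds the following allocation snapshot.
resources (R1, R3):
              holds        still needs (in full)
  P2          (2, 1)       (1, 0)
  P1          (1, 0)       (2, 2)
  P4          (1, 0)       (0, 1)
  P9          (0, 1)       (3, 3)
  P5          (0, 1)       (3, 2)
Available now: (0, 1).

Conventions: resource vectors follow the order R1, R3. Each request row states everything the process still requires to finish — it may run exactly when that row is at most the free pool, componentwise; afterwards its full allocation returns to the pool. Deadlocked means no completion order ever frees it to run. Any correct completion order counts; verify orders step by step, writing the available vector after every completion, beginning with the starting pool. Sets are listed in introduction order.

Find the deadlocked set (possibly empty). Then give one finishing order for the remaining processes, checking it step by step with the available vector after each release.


The deadlocked set is empty.
Key observation: no deadlock: P4 fits now, and the freed resources carry the rest through.
The rest can finish in the order P4, P2, P5, P1, P9. Walking it through:
  pool = (0, 1)
  run P4 (needs (0, 1), free (0, 1)); after release of (1, 0) the pool is (1, 1)
  run P2 (needs (1, 0), free (1, 1)); after release of (2, 1) the pool is (3, 2)
  run P5 (needs (3, 2), free (3, 2)); after release of (0, 1) the pool is (3, 3)
  run P1 (needs (2, 2), free (3, 3)); after release of (1, 0) the pool is (4, 3)
  run P9 (needs (3, 3), free (4, 3)); after release of (0, 1) the pool is (4, 4)


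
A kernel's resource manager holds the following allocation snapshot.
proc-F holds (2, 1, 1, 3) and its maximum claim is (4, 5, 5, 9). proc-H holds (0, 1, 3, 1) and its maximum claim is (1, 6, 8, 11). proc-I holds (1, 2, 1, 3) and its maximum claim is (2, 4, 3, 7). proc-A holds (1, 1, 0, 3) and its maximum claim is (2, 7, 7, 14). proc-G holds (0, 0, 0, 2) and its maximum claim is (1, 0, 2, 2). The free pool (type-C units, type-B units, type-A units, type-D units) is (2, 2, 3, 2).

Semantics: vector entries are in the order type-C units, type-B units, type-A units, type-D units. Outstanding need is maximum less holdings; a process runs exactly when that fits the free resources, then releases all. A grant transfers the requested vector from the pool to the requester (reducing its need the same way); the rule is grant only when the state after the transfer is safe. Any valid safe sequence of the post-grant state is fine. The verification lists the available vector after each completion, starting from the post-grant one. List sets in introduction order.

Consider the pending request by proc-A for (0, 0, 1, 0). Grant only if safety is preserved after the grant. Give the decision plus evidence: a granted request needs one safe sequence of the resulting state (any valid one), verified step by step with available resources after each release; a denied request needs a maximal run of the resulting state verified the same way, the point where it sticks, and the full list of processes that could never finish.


DENY. Granting would leave the state unsafe.
Key observation: no order helps: past proc-G, proc-I, the free pool tops out at (3, 4, 3, 7), below what each blocked process needs in type-A units.
On the post-grant state, proc-G, proc-I is a maximal run — nothing extends it. Walking it through:
  pool = (2, 2, 2, 2)
  run proc-G (needs (1, 0, 2, 0), free (2, 2, 2, 2)); after release of (0, 0, 0, 2) the pool is (2, 2, 2, 4)
  run proc-I (needs (1, 2, 2, 4), free (2, 2, 2, 4)); after release of (1, 2, 1, 3) the pool is (3, 4, 3, 7)
  blocked: proc-F wants (2, 4, 4, 6), pool (3, 4, 3, 7) — not enough type-A units
  blocked: proc-H wants (1, 5, 5, 10), pool (3, 4, 3, 7) — not enough type-B units, type-A units and type-D units
  blocked: proc-A wants (1, 6, 6, 11), pool (3, 4, 3, 7) — not enough type-B units, type-A units and type-D units
Had the request been granted, proc-F, proc-H and proc-A could never finish.


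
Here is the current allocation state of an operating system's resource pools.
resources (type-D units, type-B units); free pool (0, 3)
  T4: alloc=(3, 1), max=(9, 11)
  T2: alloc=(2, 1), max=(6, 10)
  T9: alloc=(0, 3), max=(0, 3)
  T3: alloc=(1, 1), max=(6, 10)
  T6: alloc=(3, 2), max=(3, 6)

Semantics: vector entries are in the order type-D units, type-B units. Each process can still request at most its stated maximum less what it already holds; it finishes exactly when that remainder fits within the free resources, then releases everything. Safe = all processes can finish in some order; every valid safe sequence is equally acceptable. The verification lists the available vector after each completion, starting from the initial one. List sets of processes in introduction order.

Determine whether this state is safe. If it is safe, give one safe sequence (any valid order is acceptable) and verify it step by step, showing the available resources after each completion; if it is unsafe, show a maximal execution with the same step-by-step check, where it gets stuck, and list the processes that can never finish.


UNSAFE.
Key observation: no order helps: past T9, T6, the free pool tops out at (3, 8), below what each blocked process needs in type-D units.
Going as far as possible: T9, T6; after that, nothing fits. Walking it through:
  pool = (0, 3)
  T9 needs (0, 0) <= (0, 3) -> finishes; pool += (0, 3) = (0, 6)
  T6 needs (0, 4) <= (0, 6) -> finishes; pool += (3, 2) = (3, 8)
  T4 still needs (6, 10) but only (3, 8) is free — short on type-D units and type-B units
  T2 still needs (4, 9) but only (3, 8) is free — short on type-D units and type-B units
  T3 still needs (5, 9) but only (3, 8) is free — short on type-D units and type-B units
Processes that can never finish: T4, T2 and T3.


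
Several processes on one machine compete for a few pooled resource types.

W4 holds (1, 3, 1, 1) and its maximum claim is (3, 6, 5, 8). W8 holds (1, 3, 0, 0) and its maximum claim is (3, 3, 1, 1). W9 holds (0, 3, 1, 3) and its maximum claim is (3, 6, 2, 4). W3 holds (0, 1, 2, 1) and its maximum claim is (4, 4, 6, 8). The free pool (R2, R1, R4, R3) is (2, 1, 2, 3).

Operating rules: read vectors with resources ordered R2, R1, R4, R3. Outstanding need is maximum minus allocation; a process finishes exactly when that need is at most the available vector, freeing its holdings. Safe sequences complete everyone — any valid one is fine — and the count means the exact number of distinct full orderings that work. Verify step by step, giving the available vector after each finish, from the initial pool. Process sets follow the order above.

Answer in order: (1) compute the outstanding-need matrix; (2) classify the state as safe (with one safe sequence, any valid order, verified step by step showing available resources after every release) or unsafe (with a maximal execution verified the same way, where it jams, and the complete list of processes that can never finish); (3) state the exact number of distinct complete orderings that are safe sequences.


(1) Outstanding need per process (order R2, R1, R4, R3):
  W4: (2, 3, 4, 7)
  W8: (2, 0, 1, 1)
  W9: (3, 3, 1, 1)
  W3: (4, 3, 4, 7)
(2) The state is UNSAFE.
Key observation: even finishing W8, W9 leaves just (3, 7, 3, 6) free — too little R4 for any of the remaining processes.
The run W8, W9 cannot be extended any further. Walking it through:
  pool = (2, 1, 2, 3)
  run W8 (needs (2, 0, 1, 1), free (2, 1, 2, 3)); after release of (1, 3, 0, 0) the pool is (3, 4, 2, 3)
  run W9 (needs (3, 3, 1, 1), free (3, 4, 2, 3)); after release of (0, 3, 1, 3) the pool is (3, 7, 3, 6)
  W4 cannot run: need (2, 3, 4, 7) vs free (3, 7, 3, 6) (insufficient R4 and R3)
  W3 cannot run: need (4, 3, 4, 7) vs free (3, 7, 3, 6) (insufficient R2, R4 and R3)
Permanently blocked: W4 and W3.
(3) Exactly 0 of the possible complete orderings are safe sequences.


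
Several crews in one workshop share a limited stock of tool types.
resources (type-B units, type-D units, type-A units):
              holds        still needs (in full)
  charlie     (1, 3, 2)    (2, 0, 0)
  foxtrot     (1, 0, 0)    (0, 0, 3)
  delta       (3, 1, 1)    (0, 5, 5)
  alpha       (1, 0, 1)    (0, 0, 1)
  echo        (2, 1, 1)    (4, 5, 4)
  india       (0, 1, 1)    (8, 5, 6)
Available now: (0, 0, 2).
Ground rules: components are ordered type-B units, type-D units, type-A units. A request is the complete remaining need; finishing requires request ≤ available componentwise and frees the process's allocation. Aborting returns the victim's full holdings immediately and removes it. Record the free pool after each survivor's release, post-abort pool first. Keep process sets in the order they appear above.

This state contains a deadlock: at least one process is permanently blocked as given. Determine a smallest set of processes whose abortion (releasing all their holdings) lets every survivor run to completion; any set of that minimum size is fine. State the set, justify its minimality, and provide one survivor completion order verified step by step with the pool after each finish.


The answer: abort echo and india.
Key observation: aborting echo and india returns (2, 2, 2), and delta — hopeless before — runs at step 3 with the returned capacity in the pool.
Why nothing smaller works — every single abort fails: charlie alone leaves delta blocked (short on type-D units); foxtrot alone leaves delta blocked (short on type-D units); delta alone leaves echo blocked (short on type-D units); alpha alone leaves delta blocked (short on type-D units); echo alone leaves delta blocked (short on type-D units); india alone leaves delta blocked (short on type-D units).
The survivors complete as charlie, foxtrot, delta, alpha. Verifying each step (starting from the post-abort pool):
  pool = (2, 2, 4)
  charlie: need (2, 0, 0) fits (2, 2, 4); releases (1, 3, 2), pool now (3, 5, 6)
  foxtrot: need (0, 0, 3) fits (3, 5, 6); releases (1, 0, 0), pool now (4, 5, 6)
  delta: need (0, 5, 5) fits (4, 5, 6); releases (3, 1, 1), pool now (7, 6, 7)
  alpha: need (0, 0, 1) fits (7, 6, 7); releases (1, 0, 1), pool now (8, 6, 8)


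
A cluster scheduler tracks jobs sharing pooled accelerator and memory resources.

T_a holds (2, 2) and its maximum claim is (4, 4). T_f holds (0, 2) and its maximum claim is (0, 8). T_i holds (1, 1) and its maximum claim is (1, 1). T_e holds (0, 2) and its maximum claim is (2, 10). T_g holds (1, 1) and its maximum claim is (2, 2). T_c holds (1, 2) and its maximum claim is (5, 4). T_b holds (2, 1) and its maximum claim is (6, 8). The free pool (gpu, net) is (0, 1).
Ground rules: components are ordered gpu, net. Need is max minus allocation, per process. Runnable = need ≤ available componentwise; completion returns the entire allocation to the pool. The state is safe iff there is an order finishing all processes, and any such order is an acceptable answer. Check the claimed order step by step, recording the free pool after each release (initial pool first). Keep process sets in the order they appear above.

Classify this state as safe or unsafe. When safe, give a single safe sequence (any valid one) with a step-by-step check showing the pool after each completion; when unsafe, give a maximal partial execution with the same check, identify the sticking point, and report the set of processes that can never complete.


SAFE — a valid safe sequence is T_i, T_g, T_a, T_c, T_f, T_e, T_b.
Key observation: the order's first zero-slack moment is T_g ((1, 1) needed, (1, 2) free — a requested resource with nothing to spare).
Walking it through:
  pool = (0, 1)
  T_i needs (0, 0) <= (0, 1) -> finishes; pool += (1, 1) = (1, 2)
  T_g needs (1, 1) <= (1, 2) -> finishes; pool += (1, 1) = (2, 3)
  T_a needs (2, 2) <= (2, 3) -> finishes; pool += (2, 2) = (4, 5)
  T_c needs (4, 2) <= (4, 5) -> finishes; pool += (1, 2) = (5, 7)
  T_f needs (0, 6) <= (5, 7) -> finishes; pool += (0, 2) = (5, 9)
  T_e needs (2, 8) <= (5, 9) -> finishes; pool += (0, 2) = (5, 11)
  T_b needs (4, 7) <= (5, 11) -> finishes; pool += (2, 1) = (7, 12)


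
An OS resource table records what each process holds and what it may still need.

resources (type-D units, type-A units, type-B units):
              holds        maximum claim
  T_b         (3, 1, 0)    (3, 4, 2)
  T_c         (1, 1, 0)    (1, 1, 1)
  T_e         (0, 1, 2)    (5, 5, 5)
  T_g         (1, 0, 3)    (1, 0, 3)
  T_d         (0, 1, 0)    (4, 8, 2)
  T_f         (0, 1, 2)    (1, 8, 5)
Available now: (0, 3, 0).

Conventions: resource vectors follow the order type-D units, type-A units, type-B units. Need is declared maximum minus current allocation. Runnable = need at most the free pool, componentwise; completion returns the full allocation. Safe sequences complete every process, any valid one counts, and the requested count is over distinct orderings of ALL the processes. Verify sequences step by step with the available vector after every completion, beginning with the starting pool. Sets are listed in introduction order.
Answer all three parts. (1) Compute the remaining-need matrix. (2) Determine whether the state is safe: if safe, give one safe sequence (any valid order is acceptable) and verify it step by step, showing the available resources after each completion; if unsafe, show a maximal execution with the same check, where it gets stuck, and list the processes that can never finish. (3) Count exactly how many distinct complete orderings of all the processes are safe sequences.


(1) Need matrix, components ordered type-D units, type-A units, type-B units:
  T_b: (0, 3, 2)
  T_c: (0, 0, 1)
  T_e: (5, 4, 3)
  T_g: (0, 0, 0)
  T_d: (4, 7, 2)
  T_f: (1, 7, 3)
(2) UNSAFE — no complete ordering exists.
Key observation: no order helps: past T_g, T_b, T_c, T_e, the free pool tops out at (5, 6, 5), below what each blocked process needs in type-A units.
Going as far as possible: T_g, T_b, T_c, T_e; after that, nothing fits. Verifying each step:
  pool = (0, 3, 0)
  T_g needs (0, 0, 0) <= (0, 3, 0) -> finishes; pool += (1, 0, 3) = (1, 3, 3)
  T_b needs (0, 3, 2) <= (1, 3, 3) -> finishes; pool += (3, 1, 0) = (4, 4, 3)
  T_c needs (0, 0, 1) <= (4, 4, 3) -> finishes; pool += (1, 1, 0) = (5, 5, 3)
  T_e needs (5, 4, 3) <= (5, 5, 3) -> finishes; pool += (0, 1, 2) = (5, 6, 5)
  T_d still needs (4, 7, 2) but only (5, 6, 5) is free — short on type-A units
  T_f still needs (1, 7, 3) but only (5, 6, 5) is free — short on type-A units
Never able to finish: T_d and T_f.
(3) The exact count: 0 of the possible complete orderings are safe sequences.


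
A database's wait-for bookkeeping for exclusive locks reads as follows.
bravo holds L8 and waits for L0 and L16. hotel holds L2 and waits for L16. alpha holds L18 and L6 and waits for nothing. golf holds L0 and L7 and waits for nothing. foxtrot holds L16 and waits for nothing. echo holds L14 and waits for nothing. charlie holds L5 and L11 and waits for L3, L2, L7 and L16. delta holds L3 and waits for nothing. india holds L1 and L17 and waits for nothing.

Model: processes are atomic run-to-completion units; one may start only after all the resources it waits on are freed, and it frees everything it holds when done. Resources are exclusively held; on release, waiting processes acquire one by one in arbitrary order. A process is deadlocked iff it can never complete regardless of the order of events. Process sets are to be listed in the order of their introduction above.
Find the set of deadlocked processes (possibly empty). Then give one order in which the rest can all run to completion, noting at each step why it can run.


The deadlocked set is empty.
Key observation: all waits point, directly or indirectly, at processes that can finish, so nothing is permanently blocked.
A valid finishing order for the others: foxtrot, golf, echo, india, delta, alpha, hotel, charlie, bravo.
Walking it through:
  run foxtrot (it waits on nothing); releases L16
  run golf (it waits on nothing); releases L0 and L7
  run echo (it waits on nothing); releases L14
  run india (it waits on nothing); releases L1 and L17
  run delta (it waits on nothing); releases L3
  run alpha (it waits on nothing); releases L18 and L6
  hotel waits on L16 — all released -> runs and releases L2
  charlie waits on L3, L2, L7 and L16 — all released -> runs and releases L5 and L11
  bravo waits on L0 and L16 — all released -> runs and releases L8


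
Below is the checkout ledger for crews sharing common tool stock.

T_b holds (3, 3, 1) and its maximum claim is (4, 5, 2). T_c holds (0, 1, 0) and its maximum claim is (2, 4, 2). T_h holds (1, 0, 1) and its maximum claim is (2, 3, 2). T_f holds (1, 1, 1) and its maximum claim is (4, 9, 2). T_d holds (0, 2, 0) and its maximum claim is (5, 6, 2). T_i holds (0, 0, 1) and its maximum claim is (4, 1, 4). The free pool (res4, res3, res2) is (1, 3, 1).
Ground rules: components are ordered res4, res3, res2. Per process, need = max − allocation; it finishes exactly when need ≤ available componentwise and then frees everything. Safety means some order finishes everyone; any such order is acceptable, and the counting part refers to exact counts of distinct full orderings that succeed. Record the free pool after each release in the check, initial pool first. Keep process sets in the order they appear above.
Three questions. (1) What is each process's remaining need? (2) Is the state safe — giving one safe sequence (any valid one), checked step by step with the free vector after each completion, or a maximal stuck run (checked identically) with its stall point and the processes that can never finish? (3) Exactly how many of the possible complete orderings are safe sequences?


(1) Outstanding need per process (order res4, res3, res2):
  T_b: (1, 2, 1)
  T_c: (2, 3, 2)
  T_h: (1, 3, 1)
  T_f: (3, 8, 1)
  T_d: (5, 4, 2)
  T_i: (4, 1, 3)
(2) The state is SAFE; one workable sequence: T_b, T_h, T_d, T_c, T_f, T_i.
Key observation: at T_b the run first touches a limit — (1, 2, 1) against (1, 3, 1), exact on a resource it actually requests.
Step-by-step check:
  pool = (1, 3, 1)
  T_b: need (1, 2, 1) fits (1, 3, 1); releases (3, 3, 1), pool now (4, 6, 2)
  T_h: need (1, 3, 1) fits (4, 6, 2); releases (1, 0, 1), pool now (5, 6, 3)
  T_d: need (5, 4, 2) fits (5, 6, 3); releases (0, 2, 0), pool now (5, 8, 3)
  T_c: need (2, 3, 2) fits (5, 8, 3); releases (0, 1, 0), pool now (5, 9, 3)
  T_f: need (3, 8, 1) fits (5, 9, 3); releases (1, 1, 1), pool now (6, 10, 4)
  T_i: need (4, 1, 3) fits (6, 10, 4); releases (0, 0, 1), pool now (6, 10, 5)
(3) The exact count: 30 of the possible complete orderings are safe sequences.


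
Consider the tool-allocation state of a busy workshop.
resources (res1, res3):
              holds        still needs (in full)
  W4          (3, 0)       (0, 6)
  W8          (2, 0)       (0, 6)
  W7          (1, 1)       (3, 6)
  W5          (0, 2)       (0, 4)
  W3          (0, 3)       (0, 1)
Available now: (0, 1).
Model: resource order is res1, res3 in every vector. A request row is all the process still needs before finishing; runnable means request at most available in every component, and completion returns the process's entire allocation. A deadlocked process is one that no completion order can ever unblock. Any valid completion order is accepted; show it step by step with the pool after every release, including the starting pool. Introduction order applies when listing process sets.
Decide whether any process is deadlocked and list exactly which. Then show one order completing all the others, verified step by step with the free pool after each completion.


The deadlocked set is empty.
Key observation: the pool covers W3 at once, and every later process fits after earlier releases.
One completion order for the rest: W3, W5, W4, W7, W8. Verifying each step:
  pool = (0, 1)
  W3: need (0, 1) fits (0, 1); releases (0, 3), pool now (0, 4)
  W5: need (0, 4) fits (0, 4); releases (0, 2), pool now (0, 6)
  W4: need (0, 6) fits (0, 6); releases (3, 0), pool now (3, 6)
  W7: need (3, 6) fits (3, 6); releases (1, 1), pool now (4, 7)
  W8: need (0, 6) fits (4, 7); releases (2, 0), pool now (6, 7)


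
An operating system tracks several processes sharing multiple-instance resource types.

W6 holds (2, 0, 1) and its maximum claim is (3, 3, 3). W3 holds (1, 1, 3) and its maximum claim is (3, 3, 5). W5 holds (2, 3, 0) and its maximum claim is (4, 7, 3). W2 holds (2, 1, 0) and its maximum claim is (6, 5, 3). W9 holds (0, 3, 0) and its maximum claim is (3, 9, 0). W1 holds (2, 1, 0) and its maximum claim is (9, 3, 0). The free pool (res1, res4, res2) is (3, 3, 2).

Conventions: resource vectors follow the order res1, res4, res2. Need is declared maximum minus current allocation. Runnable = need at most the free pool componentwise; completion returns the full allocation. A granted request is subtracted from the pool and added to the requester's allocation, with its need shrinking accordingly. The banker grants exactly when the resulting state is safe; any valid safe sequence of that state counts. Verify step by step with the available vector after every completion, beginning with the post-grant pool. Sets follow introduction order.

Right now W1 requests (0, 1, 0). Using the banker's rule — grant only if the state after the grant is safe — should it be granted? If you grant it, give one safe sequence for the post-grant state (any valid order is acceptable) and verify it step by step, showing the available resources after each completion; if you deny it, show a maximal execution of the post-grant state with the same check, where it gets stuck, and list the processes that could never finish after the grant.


DENY: after the grant no complete ordering would exist.
Key observation: after W3, W6 the pool peaks at (6, 3, 6), and each blocked process is short somewhere: W5 on res4; W2 on res4; W9 on res4; W1 on res1.
Pretend the grant happened; the run W3, W6 goes as far as possible. Check, step by step:
  pool = (3, 2, 2)
  W3: need (2, 2, 2) fits (3, 2, 2); releases (1, 1, 3), pool now (4, 3, 5)
  W6: need (1, 3, 2) fits (4, 3, 5); releases (2, 0, 1), pool now (6, 3, 6)
  W5 cannot run: need (2, 4, 3) vs free (6, 3, 6) (insufficient res4)
  W2 cannot run: need (4, 4, 3) vs free (6, 3, 6) (insufficient res4)
  W9 cannot run: need (3, 6, 0) vs free (6, 3, 6) (insufficient res4)
  W1 cannot run: need (7, 1, 0) vs free (6, 3, 6) (insufficient res1)
Post-grant, the permanently blocked set is W5, W2, W9 and W1.


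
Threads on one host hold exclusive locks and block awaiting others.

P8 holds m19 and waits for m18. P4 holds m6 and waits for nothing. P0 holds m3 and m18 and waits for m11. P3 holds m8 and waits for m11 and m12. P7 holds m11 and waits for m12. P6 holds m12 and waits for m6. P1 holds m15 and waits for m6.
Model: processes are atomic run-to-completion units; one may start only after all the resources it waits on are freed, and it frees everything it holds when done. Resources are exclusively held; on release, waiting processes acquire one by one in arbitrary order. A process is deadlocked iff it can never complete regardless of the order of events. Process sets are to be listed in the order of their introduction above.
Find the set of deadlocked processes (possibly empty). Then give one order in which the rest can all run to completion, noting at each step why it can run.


No process is deadlocked.
Key observation: all waits point, directly or indirectly, at processes that can finish, so nothing is permanently blocked.
A valid finishing order for the others: P4, P6, P7, P0, P3, P1, P8.
Walking it through:
  P4 waits on nothing -> runs at once and releases m6
  P6: everything it awaited (m6) is free; runs, freeing m12
  P7: everything it awaited (m12) is free; runs, freeing m11
  P0: everything it awaited (m11) is free; runs, freeing m3 and m18
  P3: everything it awaited (m11 and m12) is free; runs, freeing m8
  P1: everything it awaited (m6) is free; runs, freeing m15
  P8: everything it awaited (m18) is free; runs, freeing m19
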